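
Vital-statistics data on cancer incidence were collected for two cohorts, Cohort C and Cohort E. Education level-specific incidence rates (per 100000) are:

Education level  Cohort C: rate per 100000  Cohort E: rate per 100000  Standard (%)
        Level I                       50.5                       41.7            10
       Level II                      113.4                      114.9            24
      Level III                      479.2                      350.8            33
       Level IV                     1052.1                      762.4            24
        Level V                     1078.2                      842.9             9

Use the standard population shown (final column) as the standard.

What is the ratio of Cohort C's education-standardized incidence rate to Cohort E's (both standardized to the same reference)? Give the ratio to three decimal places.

Standard weights: 0.10, 0.24, 0.33, 0.24, 0.09.
Cohort C: 0.1000×50.5 + 0.2400×113.4 + 0.3300×479.2 + 0.2400×1052.1 + 0.0900×1078.2 = 539.9440 per 100000.
Cohort E: 0.1000×41.7 + 0.2400×114.9 + 0.3300×350.8 + 0.2400×762.4 + 0.0900×842.9 = 406.3470 per 100000.
Ratio = 539.9440 ÷ 406.3470 = 1.32878.

1.329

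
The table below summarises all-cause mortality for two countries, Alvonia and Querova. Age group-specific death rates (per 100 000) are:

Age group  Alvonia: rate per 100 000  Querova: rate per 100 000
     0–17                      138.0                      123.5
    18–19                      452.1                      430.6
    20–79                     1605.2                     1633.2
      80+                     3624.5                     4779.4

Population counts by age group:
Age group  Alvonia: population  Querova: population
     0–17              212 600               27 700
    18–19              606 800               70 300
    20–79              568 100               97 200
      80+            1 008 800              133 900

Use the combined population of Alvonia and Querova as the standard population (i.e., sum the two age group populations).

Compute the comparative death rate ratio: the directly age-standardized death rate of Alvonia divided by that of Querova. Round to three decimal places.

0.808

Combined standard total = 2 725 400; weights = 0.0882, 0.2484, 0.2441, 0.4193.
Alvonia: 0.0882×138.0 + 0.2484×452.1 + 0.2441×1605.2 + 0.4193×3624.5 = 2036.0072 per 100 000.
Querova: 0.0882×123.5 + 0.2484×430.6 + 0.2441×1633.2 + 0.4193×4779.4 = 2520.4464 per 100 000.
Ratio = 2036.0072 ÷ 2520.4464 = 0.80780.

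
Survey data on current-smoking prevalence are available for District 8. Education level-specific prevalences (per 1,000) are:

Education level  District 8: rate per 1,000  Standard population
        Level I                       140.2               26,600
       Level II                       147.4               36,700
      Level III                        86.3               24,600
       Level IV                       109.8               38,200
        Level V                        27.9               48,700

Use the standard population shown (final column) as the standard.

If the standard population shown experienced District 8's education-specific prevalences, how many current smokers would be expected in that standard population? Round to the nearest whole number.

16815

Expected current smokers = Σ (standard pop × education-specific rate ÷ 1,000)
= 26,600×140.2/1,000 + 36,700×147.4/1,000 + 24,600×86.3/1,000 + 38,200×109.8/1,000 + 48,700×27.9/1,000
= 3729.32 + 5409.58 + 2122.98 + 4194.36 + 1358.73 = 16814.97.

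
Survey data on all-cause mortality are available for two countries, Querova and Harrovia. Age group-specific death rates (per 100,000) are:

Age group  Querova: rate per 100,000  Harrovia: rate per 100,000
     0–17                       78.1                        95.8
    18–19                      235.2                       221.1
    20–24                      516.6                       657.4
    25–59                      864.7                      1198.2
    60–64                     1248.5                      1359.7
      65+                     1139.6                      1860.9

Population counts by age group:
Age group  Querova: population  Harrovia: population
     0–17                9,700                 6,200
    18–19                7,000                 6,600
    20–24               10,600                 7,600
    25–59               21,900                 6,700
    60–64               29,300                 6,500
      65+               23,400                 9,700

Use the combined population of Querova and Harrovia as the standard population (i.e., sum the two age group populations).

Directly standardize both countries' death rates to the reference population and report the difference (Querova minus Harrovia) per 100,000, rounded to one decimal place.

Combined standard total = 145,200; weights = 0.1095, 0.0937, 0.1253, 0.1970, 0.2466, 0.2280.
Querova: 0.1095×78.1 + 0.0937×235.2 + 0.1253×516.6 + 0.1970×864.7 + 0.2466×1248.5 + 0.2280×1139.6 = 833.2652 per 100,000.
Harrovia: 0.1095×95.8 + 0.0937×221.1 + 0.1253×657.4 + 0.1970×1198.2 + 0.2466×1359.7 + 0.2280×1860.9 = 1109.0663 per 100,000.
Difference = 833.2652 − 1109.0663 = -275.8011.

-275.8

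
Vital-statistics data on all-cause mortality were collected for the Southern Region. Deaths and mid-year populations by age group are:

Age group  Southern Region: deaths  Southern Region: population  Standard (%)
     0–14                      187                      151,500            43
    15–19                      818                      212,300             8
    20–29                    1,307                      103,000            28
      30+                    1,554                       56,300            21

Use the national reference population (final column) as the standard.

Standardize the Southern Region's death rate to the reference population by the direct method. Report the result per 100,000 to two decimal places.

1018.85

Age-specific rates per 100,000 for the Southern Region: 123.43, 385.30, 1268.93, 2760.21.
Standard weights: 0.43, 0.08, 0.28, 0.21.
Standardized rate: 0.4300×123.43 + 0.0800×385.30 + 0.2800×1268.93 + 0.2100×2760.21 = 1018.8459 per 100,000.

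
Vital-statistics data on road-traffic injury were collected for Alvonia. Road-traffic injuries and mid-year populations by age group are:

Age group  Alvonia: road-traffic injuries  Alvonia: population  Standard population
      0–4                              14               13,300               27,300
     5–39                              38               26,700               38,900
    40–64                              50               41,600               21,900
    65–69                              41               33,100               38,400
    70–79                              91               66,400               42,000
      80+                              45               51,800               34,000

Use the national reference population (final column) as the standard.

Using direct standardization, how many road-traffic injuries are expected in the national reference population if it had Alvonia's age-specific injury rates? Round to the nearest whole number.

245

Age-specific rates per 100,000 for Alvonia: 105.26, 142.32, 120.19, 123.87, 137.05, 86.87.
Expected road-traffic injuries = Σ (standard pop × age-specific rate ÷ 100,000)
= 27,300×105.26/100,000 + 38,900×142.32/100,000 + 21,900×120.19/100,000 + 38,400×123.87/100,000 + 42,000×137.05/100,000 + 34,000×86.87/100,000
= 28.74 + 55.36 + 26.32 + 47.56 + 57.56 + 29.54 = 245.08.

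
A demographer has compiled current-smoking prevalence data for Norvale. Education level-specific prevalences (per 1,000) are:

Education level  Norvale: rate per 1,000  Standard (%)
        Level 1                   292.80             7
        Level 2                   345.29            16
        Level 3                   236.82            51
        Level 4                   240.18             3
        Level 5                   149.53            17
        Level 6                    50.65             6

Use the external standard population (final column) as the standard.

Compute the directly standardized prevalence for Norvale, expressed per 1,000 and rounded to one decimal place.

232.2

Standard weights: 0.07, 0.16, 0.51, 0.03, 0.17, 0.06.
Standardized rate: 0.0700×292.80 + 0.1600×345.29 + 0.5100×236.82 + 0.0300×240.18 + 0.1700×149.53 + 0.0600×50.65 = 232.1851 per 1,000.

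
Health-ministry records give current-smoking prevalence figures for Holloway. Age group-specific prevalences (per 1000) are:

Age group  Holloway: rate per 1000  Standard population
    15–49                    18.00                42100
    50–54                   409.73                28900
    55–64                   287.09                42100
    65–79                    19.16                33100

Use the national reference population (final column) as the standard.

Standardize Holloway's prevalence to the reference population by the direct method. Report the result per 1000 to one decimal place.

173.2

Standard total = 146200; weights = 0.2880, 0.1977, 0.2880, 0.2264.
Standardized rate: 0.2880×18.00 + 0.1977×409.73 + 0.2880×287.09 + 0.2264×19.16 = 173.1852 per 1000.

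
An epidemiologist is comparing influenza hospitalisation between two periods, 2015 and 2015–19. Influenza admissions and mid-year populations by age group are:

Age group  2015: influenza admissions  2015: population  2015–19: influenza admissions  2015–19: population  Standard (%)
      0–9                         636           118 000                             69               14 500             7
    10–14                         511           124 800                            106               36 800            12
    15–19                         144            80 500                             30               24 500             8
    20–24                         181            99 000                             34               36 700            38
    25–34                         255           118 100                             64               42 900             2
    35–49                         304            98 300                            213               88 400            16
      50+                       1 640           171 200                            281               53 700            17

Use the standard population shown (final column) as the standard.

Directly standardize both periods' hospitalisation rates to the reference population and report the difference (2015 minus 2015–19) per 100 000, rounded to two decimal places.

143.93

Age-specific rates per 100 000 for 2015: 538.98, 409.46, 178.88, 182.83, 215.92, 309.26, 957.94.
For 2015–19: 475.86, 288.04, 122.45, 92.64, 149.18, 240.95, 523.28.
Standard weights: 0.07, 0.12, 0.08, 0.38, 0.02, 0.16, 0.17.
2015: 0.0700×538.98 + 0.1200×409.46 + 0.0800×178.88 + 0.3800×182.83 + 0.0200×215.92 + 0.1600×309.26 + 0.1700×957.94 = 387.2988 per 100 000.
2015–19: 0.0700×475.86 + 0.1200×288.04 + 0.0800×122.45 + 0.3800×92.64 + 0.0200×149.18 + 0.1600×240.95 + 0.1700×523.28 = 243.3687 per 100 000.
Difference = 387.2988 − 243.3687 = 143.9300.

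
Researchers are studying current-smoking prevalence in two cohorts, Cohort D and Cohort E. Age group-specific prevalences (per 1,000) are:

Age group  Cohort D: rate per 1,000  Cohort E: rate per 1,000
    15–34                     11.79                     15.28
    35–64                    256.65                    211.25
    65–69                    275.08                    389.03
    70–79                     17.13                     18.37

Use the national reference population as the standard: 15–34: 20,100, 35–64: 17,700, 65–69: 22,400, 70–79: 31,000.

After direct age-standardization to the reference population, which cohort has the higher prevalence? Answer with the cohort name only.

Standard total = 91,200; weights = 0.2204, 0.1941, 0.2456, 0.3399.
Cohort D: 0.2204×11.79 + 0.1941×256.65 + 0.2456×275.08 + 0.3399×17.13 = 125.7950 per 1,000.
Cohort E: 0.2204×15.28 + 0.1941×211.25 + 0.2456×389.03 + 0.3399×18.37 = 146.1622 per 1,000.

Cohort E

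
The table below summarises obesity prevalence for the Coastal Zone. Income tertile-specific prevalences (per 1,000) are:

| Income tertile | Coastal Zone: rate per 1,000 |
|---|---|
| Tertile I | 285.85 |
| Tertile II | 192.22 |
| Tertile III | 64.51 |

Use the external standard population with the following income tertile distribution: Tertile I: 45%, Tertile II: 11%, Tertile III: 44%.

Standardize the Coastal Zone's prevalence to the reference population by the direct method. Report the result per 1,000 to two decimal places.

Standard weights: 0.45, 0.11, 0.44.
Standardized rate: 0.4500×285.85 + 0.1100×192.22 + 0.4400×64.51 = 178.1611 per 1,000.

178.16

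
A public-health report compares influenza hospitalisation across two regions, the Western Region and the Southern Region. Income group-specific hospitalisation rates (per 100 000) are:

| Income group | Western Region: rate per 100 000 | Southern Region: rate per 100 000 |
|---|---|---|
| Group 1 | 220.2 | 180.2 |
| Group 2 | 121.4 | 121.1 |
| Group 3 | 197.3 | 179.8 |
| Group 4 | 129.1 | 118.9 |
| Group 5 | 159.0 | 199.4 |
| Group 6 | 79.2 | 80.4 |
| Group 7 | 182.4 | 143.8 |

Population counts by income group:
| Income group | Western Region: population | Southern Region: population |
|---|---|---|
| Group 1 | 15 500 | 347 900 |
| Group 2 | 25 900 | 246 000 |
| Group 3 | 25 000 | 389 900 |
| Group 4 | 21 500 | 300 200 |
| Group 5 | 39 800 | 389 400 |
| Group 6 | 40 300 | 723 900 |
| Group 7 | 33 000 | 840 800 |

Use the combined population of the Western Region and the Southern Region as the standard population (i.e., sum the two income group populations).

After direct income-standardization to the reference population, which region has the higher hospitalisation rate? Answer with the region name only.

Western Region

Combined standard total = 3 439 100; weights = 0.1057, 0.0791, 0.1206, 0.0935, 0.1248, 0.2222, 0.2541.
The Western Region: 0.1057×220.2 + 0.0791×121.4 + 0.1206×197.3 + 0.0935×129.1 + 0.1248×159.0 + 0.2222×79.2 + 0.2541×182.4 = 152.5309 per 100 000.
The Southern Region: 0.1057×180.2 + 0.0791×121.1 + 0.1206×179.8 + 0.0935×118.9 + 0.1248×199.4 + 0.2222×80.4 + 0.2541×143.8 = 140.7163 per 100 000.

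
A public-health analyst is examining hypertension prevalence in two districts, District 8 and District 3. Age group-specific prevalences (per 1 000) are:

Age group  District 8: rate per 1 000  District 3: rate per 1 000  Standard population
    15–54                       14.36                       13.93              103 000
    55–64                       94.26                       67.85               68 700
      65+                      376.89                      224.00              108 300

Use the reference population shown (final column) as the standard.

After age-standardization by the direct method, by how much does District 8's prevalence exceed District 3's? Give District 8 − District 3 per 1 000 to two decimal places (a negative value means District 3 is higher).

Standard total = 280 000; weights = 0.3679, 0.2454, 0.3868.
District 8: 0.3679×14.36 + 0.2454×94.26 + 0.3868×376.89 = 174.1855 per 1 000.
District 3: 0.3679×13.93 + 0.2454×67.85 + 0.3868×224.00 = 108.4117 per 1 000.
Difference = 174.1855 − 108.4117 = 65.7737.

65.77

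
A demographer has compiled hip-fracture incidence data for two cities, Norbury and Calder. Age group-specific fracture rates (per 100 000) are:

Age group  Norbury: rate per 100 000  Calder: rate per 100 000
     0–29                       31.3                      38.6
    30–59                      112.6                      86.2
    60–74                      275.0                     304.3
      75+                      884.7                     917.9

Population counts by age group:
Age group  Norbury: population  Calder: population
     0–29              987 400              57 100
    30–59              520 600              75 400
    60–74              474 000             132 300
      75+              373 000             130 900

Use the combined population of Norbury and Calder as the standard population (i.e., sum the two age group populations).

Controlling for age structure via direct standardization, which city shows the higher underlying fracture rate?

Combined standard total = 2 750 700; weights = 0.3797, 0.2167, 0.2204, 0.1832.
Norbury: 0.3797×31.3 + 0.2167×112.6 + 0.2204×275.0 + 0.1832×884.7 = 258.9651 per 100 000.
Calder: 0.3797×38.6 + 0.2167×86.2 + 0.2204×304.3 + 0.1832×917.9 = 268.5570 per 100 000.

Calder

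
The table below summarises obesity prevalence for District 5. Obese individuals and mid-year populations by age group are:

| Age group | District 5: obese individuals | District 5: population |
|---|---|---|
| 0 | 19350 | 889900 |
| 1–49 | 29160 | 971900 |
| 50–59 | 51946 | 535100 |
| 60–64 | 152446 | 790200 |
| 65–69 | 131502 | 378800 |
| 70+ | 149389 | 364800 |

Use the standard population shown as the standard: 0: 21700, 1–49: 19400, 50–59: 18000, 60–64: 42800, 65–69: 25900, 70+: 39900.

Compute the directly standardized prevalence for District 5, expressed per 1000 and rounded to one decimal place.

217.0

Age-specific rates per 1000 for District 5: 21.744, 30.003, 97.077, 192.921, 347.154, 409.509.
Standard total = 167700; weights = 0.1294, 0.1157, 0.1073, 0.2552, 0.1544, 0.2379.
Standardized rate: 0.1294×21.744 + 0.1157×30.003 + 0.1073×97.077 + 0.2552×192.921 + 0.1544×347.154 + 0.2379×409.509 = 216.9888 per 1000.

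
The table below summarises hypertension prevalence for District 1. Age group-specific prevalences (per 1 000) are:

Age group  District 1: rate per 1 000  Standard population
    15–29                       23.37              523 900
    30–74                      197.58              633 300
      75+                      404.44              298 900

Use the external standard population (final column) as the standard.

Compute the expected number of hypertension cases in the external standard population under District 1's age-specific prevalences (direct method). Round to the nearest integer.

258258

Expected hypertension cases = Σ (standard pop × age-specific rate ÷ 1 000)
= 523 900×23.37/1 000 + 633 300×197.58/1 000 + 298 900×404.44/1 000
= 12243.54 + 125127.41 + 120887.12 = 258258.07.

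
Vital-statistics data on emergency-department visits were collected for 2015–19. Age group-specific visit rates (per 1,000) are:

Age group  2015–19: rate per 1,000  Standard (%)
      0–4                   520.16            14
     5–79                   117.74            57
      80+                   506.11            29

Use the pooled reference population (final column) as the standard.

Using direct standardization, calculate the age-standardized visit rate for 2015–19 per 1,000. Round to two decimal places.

286.71

Standard weights: 0.14, 0.57, 0.29.
Standardized rate: 0.1400×520.16 + 0.5700×117.74 + 0.2900×506.11 = 286.7061 per 1,000.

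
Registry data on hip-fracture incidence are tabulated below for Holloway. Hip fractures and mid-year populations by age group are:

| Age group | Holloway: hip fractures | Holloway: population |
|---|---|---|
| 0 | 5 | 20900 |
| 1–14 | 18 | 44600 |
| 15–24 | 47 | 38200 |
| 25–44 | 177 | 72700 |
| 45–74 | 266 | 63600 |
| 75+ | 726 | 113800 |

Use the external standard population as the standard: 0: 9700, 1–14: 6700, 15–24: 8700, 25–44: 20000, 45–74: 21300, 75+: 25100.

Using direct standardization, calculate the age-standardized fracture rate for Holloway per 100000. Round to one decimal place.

Age-specific rates per 100000 for Holloway: 23.92, 40.36, 123.04, 243.47, 418.24, 637.96.
Standard total = 91500; weights = 0.1060, 0.0732, 0.0951, 0.2186, 0.2328, 0.2743.
Standardized rate: 0.1060×23.92 + 0.0732×40.36 + 0.0951×123.04 + 0.2186×243.47 + 0.2328×418.24 + 0.2743×637.96 = 342.7708 per 100000.

342.8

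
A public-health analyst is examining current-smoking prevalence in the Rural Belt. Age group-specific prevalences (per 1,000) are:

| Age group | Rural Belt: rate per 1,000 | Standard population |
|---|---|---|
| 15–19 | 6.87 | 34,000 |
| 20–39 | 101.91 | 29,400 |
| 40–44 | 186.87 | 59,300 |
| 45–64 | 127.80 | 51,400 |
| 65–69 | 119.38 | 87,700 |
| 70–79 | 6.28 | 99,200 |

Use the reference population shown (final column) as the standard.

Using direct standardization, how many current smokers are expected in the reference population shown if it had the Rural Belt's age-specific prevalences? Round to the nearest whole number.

Expected current smokers = Σ (standard pop × age-specific rate ÷ 1,000)
= 34,000×6.87/1,000 + 29,400×101.91/1,000 + 59,300×186.87/1,000 + 51,400×127.80/1,000 + 87,700×119.38/1,000 + 99,200×6.28/1,000
= 233.58 + 2996.15 + 11081.39 + 6568.92 + 10469.63 + 622.98 = 31972.65.

31973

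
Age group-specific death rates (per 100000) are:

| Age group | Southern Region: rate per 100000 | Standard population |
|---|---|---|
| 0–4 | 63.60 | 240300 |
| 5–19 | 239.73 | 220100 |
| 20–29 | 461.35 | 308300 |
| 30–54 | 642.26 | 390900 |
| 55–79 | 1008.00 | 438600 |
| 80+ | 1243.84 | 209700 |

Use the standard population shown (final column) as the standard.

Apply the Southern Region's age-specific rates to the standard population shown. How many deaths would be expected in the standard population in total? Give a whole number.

Expected deaths = Σ (standard pop × age-specific rate ÷ 100000)
= 240300×63.60/100000 + 220100×239.73/100000 + 308300×461.35/100000 + 390900×642.26/100000 + 438600×1008.00/100000 + 209700×1243.84/100000
= 152.83 + 527.65 + 1422.34 + 2510.59 + 4421.09 + 2608.33 = 11642.83.

11643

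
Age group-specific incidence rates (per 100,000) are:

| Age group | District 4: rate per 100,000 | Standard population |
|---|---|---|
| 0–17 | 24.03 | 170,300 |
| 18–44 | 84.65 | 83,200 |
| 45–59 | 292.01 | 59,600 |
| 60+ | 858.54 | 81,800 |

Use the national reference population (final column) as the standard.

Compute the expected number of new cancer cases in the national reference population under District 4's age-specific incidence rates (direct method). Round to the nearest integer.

988

Expected new cancer cases = Σ (standard pop × age-specific rate ÷ 100,000)
= 170,300×24.03/100,000 + 83,200×84.65/100,000 + 59,600×292.01/100,000 + 81,800×858.54/100,000
= 40.92 + 70.43 + 174.04 + 702.29 = 987.68.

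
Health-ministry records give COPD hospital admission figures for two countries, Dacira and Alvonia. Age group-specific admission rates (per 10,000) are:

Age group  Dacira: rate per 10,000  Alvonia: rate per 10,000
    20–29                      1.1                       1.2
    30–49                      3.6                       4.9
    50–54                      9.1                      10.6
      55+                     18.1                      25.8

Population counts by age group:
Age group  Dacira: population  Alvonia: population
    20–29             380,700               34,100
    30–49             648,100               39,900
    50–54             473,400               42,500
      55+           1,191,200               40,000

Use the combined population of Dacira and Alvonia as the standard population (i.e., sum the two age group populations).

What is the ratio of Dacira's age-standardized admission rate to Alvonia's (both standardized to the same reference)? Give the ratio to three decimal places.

0.728

Combined standard total = 2,849,900; weights = 0.1455, 0.2414, 0.1810, 0.4320.
Dacira: 0.1455×1.1 + 0.2414×3.6 + 0.1810×9.1 + 0.4320×18.1 = 10.4960 per 10,000.
Alvonia: 0.1455×1.2 + 0.2414×4.9 + 0.1810×10.6 + 0.4320×25.8 = 14.4224 per 10,000.
Ratio = 10.4960 ÷ 14.4224 = 0.72775.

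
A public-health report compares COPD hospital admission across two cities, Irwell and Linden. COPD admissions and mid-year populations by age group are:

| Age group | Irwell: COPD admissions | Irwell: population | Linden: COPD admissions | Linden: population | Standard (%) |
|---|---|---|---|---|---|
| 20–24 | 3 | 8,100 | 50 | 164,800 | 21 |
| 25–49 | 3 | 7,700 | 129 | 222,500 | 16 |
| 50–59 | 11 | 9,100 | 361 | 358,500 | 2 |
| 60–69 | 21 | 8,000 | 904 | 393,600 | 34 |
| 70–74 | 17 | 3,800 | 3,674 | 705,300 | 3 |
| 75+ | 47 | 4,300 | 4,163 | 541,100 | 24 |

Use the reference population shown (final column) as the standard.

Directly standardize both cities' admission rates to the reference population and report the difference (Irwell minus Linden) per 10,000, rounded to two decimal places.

Age-specific rates per 10,000 for Irwell: 3.70, 3.90, 12.09, 26.25, 44.74, 109.30.
For Linden: 3.03, 5.80, 10.07, 22.97, 52.09, 76.94.
Standard weights: 0.21, 0.16, 0.02, 0.34, 0.03, 0.24.
Irwell: 0.2100×3.70 + 0.1600×3.90 + 0.0200×12.09 + 0.3400×26.25 + 0.0300×44.74 + 0.2400×109.30 = 38.1426 per 10,000.
Linden: 0.2100×3.03 + 0.1600×5.80 + 0.0200×10.07 + 0.3400×22.97 + 0.0300×52.09 + 0.2400×76.94 = 29.6025 per 10,000.
Difference = 38.1426 − 29.6025 = 8.5401.

8.54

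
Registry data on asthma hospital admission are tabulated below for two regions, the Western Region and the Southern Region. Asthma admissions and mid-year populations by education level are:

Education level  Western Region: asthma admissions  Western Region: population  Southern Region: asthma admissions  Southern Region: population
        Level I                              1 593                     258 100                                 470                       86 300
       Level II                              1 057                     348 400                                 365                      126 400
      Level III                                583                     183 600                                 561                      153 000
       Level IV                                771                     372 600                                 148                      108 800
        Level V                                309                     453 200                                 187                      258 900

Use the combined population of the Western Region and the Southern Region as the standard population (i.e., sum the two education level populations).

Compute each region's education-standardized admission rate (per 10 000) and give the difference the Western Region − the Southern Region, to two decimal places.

1.99

Education-specific rates per 10 000 for the Western Region: 61.72, 30.34, 31.75, 20.69, 6.82.
For the Southern Region: 54.46, 28.88, 36.67, 13.60, 7.22.
Combined standard total = 2 349 300; weights = 0.1466, 0.2021, 0.1433, 0.2049, 0.3031.
The Western Region: 0.1466×61.72 + 0.2021×30.34 + 0.1433×31.75 + 0.2049×20.69 + 0.3031×6.82 = 26.0359 per 10 000.
The Southern Region: 0.1466×54.46 + 0.2021×28.88 + 0.1433×36.67 + 0.2049×13.60 + 0.3031×7.22 = 24.0501 per 10 000.
Difference = 26.0359 − 24.0501 = 1.9858.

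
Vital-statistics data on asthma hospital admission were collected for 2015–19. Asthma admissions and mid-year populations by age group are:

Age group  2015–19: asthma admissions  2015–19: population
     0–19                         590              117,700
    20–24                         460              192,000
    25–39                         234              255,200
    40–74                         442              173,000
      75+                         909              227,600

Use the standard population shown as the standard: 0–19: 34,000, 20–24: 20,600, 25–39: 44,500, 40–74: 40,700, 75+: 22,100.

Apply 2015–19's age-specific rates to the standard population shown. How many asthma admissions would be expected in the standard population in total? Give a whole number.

453

Age-specific rates per 10,000 for 2015–19: 50.13, 23.96, 9.17, 25.55, 39.94.
Expected asthma admissions = Σ (standard pop × age-specific rate ÷ 10,000)
= 34,000×50.13/10,000 + 20,600×23.96/10,000 + 44,500×9.17/10,000 + 40,700×25.55/10,000 + 22,100×39.94/10,000
= 170.43 + 49.35 + 40.80 + 103.98 + 88.26 = 452.84.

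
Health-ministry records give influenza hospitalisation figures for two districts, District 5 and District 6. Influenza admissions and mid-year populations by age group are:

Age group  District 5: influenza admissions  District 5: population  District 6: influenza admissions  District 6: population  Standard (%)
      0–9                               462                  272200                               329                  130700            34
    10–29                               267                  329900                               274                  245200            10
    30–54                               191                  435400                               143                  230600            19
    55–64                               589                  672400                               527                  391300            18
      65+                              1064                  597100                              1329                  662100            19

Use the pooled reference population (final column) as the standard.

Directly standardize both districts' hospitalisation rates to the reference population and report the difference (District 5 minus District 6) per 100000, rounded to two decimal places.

Age-specific rates per 100000 for District 5: 169.73, 80.93, 43.87, 87.60, 178.19.
For District 6: 251.72, 111.75, 62.01, 134.68, 200.72.
Standard weights: 0.34, 0.10, 0.19, 0.18, 0.19.
District 5: 0.3400×169.73 + 0.1000×80.93 + 0.1900×43.87 + 0.1800×87.60 + 0.1900×178.19 = 123.7602 per 100000.
District 6: 0.3400×251.72 + 0.1000×111.75 + 0.1900×62.01 + 0.1800×134.68 + 0.1900×200.72 = 170.9222 per 100000.
Difference = 123.7602 − 170.9222 = -47.1620.

-47.16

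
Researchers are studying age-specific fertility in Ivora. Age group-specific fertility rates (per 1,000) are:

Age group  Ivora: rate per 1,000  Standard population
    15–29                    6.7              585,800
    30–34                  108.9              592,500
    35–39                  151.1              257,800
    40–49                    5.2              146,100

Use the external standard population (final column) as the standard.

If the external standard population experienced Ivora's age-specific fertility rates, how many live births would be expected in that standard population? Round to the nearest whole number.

Expected live births = Σ (standard pop × age-specific rate ÷ 1,000)
= 585,800×6.7/1,000 + 592,500×108.9/1,000 + 257,800×151.1/1,000 + 146,100×5.2/1,000
= 3924.86 + 64523.25 + 38953.58 + 759.72 = 108161.41.

108161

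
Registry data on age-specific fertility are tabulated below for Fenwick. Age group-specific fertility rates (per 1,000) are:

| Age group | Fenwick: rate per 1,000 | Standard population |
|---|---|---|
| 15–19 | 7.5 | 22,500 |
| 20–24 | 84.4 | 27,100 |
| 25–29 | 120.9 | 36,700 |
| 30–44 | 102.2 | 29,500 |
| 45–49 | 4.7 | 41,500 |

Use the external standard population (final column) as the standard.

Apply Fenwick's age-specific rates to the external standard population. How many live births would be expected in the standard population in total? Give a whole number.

Expected live births = Σ (standard pop × age-specific rate ÷ 1,000)
= 22,500×7.5/1,000 + 27,100×84.4/1,000 + 36,700×120.9/1,000 + 29,500×102.2/1,000 + 41,500×4.7/1,000
= 168.75 + 2287.24 + 4437.03 + 3014.90 + 195.05 = 10102.97.

10103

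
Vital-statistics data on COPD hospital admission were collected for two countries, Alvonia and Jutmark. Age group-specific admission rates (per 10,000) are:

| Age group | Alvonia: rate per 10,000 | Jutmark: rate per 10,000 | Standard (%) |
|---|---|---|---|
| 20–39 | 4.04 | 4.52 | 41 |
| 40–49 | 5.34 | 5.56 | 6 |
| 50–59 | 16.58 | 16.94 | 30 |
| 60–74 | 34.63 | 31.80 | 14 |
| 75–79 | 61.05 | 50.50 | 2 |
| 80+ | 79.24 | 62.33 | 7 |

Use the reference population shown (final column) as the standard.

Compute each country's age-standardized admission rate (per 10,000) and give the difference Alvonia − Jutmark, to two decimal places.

Standard weights: 0.41, 0.06, 0.30, 0.14, 0.02, 0.07.
Alvonia: 0.4100×4.04 + 0.0600×5.34 + 0.3000×16.58 + 0.1400×34.63 + 0.0200×61.05 + 0.0700×79.24 = 18.5668 per 10,000.
Jutmark: 0.4100×4.52 + 0.0600×5.56 + 0.3000×16.94 + 0.1400×31.80 + 0.0200×50.50 + 0.0700×62.33 = 17.0939 per 10,000.
Difference = 18.5668 − 17.0939 = 1.4729.

1.47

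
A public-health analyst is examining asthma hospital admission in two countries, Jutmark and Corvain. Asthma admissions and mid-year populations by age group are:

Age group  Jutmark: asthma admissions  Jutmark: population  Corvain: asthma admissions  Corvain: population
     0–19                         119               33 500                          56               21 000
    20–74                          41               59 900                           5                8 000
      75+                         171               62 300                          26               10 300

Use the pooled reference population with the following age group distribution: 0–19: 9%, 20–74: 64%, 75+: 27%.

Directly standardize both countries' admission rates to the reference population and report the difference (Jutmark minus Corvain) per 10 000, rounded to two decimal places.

Age-specific rates per 10 000 for Jutmark: 35.52, 6.84, 27.45.
For Corvain: 26.67, 6.25, 25.24.
Standard weights: 0.09, 0.64, 0.27.
Jutmark: 0.0900×35.52 + 0.6400×6.84 + 0.2700×27.45 = 14.9886 per 10 000.
Corvain: 0.0900×26.67 + 0.6400×6.25 + 0.2700×25.24 = 13.2155 per 10 000.
Difference = 14.9886 − 13.2155 = 1.7730.

1.77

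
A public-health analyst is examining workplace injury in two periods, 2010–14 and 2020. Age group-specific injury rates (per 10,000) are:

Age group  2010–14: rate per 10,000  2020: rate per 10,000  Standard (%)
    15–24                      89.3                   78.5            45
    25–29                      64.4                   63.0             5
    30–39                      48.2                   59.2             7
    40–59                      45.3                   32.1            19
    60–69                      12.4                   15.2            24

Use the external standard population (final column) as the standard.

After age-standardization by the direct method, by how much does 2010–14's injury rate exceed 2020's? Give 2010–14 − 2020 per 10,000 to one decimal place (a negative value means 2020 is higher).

6.0

Standard weights: 0.45, 0.05, 0.07, 0.19, 0.24.
2010–14: 0.4500×89.3 + 0.0500×64.4 + 0.0700×48.2 + 0.1900×45.3 + 0.2400×12.4 = 58.3620 per 10,000.
2020: 0.4500×78.5 + 0.0500×63.0 + 0.0700×59.2 + 0.1900×32.1 + 0.2400×15.2 = 52.3660 per 10,000.
Difference = 58.3620 − 52.3660 = 5.9960.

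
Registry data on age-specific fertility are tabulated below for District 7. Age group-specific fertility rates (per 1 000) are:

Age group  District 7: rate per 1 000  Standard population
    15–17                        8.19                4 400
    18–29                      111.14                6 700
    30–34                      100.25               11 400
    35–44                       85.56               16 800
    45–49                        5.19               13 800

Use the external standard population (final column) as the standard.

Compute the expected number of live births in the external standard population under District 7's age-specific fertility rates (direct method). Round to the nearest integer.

3433

Expected live births = Σ (standard pop × age-specific rate ÷ 1 000)
= 4 400×8.19/1 000 + 6 700×111.14/1 000 + 11 400×100.25/1 000 + 16 800×85.56/1 000 + 13 800×5.19/1 000
= 36.04 + 744.64 + 1142.85 + 1437.41 + 71.62 = 3432.55.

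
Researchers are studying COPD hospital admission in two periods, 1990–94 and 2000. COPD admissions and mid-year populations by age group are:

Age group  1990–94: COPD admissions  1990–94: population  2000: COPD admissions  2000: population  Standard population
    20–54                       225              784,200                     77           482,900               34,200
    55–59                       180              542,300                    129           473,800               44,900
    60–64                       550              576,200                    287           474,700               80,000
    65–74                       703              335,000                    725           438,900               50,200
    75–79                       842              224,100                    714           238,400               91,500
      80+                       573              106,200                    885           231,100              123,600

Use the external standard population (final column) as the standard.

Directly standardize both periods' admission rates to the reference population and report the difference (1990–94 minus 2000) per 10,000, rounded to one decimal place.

Age-specific rates per 10,000 for 1990–94: 2.87, 3.32, 9.55, 20.99, 37.57, 53.95.
For 2000: 1.59, 2.72, 6.05, 16.52, 29.95, 38.30.
Standard total = 424,400; weights = 0.0806, 0.1058, 0.1885, 0.1183, 0.2156, 0.2912.
1990–94: 0.0806×2.87 + 0.1058×3.32 + 0.1885×9.55 + 0.1183×20.99 + 0.2156×37.57 + 0.2912×53.95 = 28.6780 per 10,000.
2000: 0.0806×1.59 + 0.1058×2.72 + 0.1885×6.05 + 0.1183×16.52 + 0.2156×29.95 + 0.2912×38.30 = 21.1201 per 10,000.
Difference = 28.6780 − 21.1201 = 7.5579.

7.6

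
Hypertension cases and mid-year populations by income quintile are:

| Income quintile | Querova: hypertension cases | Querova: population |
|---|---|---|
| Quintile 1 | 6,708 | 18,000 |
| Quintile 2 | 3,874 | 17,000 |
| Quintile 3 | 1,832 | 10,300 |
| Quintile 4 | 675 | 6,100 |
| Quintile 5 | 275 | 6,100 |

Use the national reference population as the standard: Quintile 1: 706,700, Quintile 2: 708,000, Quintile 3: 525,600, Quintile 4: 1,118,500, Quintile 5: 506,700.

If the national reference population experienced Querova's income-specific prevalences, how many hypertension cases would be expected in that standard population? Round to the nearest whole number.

Income-specific rates per 1,000 for Querova: 372.667, 227.882, 177.864, 110.656, 45.082.
Expected hypertension cases = Σ (standard pop × income-specific rate ÷ 1,000)
= 706,700×372.667/1,000 + 708,000×227.882/1,000 + 525,600×177.864/1,000 + 1,118,500×110.656/1,000 + 506,700×45.082/1,000
= 263363.53 + 161340.71 + 93485.36 + 123768.44 + 22843.03 = 664801.07.

664801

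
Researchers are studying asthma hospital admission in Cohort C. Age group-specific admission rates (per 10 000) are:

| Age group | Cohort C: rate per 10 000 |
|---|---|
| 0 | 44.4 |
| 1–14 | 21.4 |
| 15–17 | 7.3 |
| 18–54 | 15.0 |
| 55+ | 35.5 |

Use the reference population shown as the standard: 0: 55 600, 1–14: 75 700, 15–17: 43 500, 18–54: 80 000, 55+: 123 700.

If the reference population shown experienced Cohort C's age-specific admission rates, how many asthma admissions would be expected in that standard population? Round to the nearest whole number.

Expected asthma admissions = Σ (standard pop × age-specific rate ÷ 10 000)
= 55 600×44.4/10 000 + 75 700×21.4/10 000 + 43 500×7.3/10 000 + 80 000×15.0/10 000 + 123 700×35.5/10 000
= 246.86 + 162.00 + 31.75 + 120.00 + 439.13 = 999.75.

1000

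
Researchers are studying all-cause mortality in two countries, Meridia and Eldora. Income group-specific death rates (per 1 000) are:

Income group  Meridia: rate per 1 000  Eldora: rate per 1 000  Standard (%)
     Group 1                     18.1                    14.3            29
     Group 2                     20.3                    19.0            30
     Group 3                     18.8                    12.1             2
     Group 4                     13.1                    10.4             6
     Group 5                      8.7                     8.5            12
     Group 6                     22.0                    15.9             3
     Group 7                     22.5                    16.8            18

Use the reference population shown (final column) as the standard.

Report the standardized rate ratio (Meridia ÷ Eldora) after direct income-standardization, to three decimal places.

1.198

Standard weights: 0.29, 0.30, 0.02, 0.06, 0.12, 0.03, 0.18.
Meridia: 0.2900×18.1 + 0.3000×20.3 + 0.0200×18.8 + 0.0600×13.1 + 0.1200×8.7 + 0.0300×22.0 + 0.1800×22.5 = 18.2550 per 1 000.
Eldora: 0.2900×14.3 + 0.3000×19.0 + 0.0200×12.1 + 0.0600×10.4 + 0.1200×8.5 + 0.0300×15.9 + 0.1800×16.8 = 15.2340 per 1 000.
Ratio = 18.2550 ÷ 15.2340 = 1.19831.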